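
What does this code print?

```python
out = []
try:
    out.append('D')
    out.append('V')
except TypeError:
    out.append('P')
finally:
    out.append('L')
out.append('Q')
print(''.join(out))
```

Execution trace: 'D' (try body) → 'V' (try body, no exception) → 'L' (finally) → 'Q' (after the try/except). Output: DVLQ

Answer: DVLQ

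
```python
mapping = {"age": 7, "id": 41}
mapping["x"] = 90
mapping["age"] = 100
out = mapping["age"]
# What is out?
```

Trace:
`mapping = {"age": 7, "id": 41}` → mapping = {'age': 7, 'id': 41}
`mapping["x"] = 90` → mapping = {'age': 7, 'id': 41, 'x': 90}
`mapping["age"] = 100` → mapping = {'age': 100, 'id': 41, 'x': 90}
`out = mapping["age"]` → out = 100
So out = 100

Answer: 100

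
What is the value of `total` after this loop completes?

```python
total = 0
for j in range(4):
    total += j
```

Sum of 0 to 3 = 6
`total` takes the values: 0 → 1 → 3 → 6

Answer: 6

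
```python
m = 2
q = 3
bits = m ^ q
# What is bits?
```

Trace:
`m = 2` → m = 2
`q = 3` → q = 3
`bits = m ^ q` → bits = 1
So bits = 1

Answer: 1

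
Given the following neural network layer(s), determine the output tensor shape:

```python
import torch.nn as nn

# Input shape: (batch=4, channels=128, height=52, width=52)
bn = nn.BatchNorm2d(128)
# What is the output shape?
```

Input: (4, 128, 52, 52) -> Output: (4, 128, 52, 52)

Answer: (4, 128, 52, 52)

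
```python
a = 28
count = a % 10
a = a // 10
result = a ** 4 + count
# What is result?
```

Trace:
`a = 28` → a = 28
`count = a % 10` → count = 8
`a = a // 10` → a = 2
`result = a ** 4 + count` → result = 24
So result = 24

Answer: 24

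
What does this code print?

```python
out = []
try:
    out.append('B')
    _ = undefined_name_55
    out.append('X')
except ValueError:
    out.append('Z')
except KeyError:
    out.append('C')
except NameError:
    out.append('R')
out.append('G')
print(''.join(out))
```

Execution trace: 'B' (try body) → 'R' (except NameError) → 'G' (after the try/except). Output: BRG

Answer: BRG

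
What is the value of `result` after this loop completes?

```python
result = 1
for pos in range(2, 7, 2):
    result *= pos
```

Product of even numbers 2 to 6
`result` takes the values: 1 → 2 → 8 → 48

Answer: 48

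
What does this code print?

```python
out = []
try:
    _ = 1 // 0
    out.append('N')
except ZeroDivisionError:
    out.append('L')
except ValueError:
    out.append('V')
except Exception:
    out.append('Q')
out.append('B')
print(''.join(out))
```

Execution trace: 'L' (except ZeroDivisionError) → 'B' (after the try/except). Output: LB

Answer: LB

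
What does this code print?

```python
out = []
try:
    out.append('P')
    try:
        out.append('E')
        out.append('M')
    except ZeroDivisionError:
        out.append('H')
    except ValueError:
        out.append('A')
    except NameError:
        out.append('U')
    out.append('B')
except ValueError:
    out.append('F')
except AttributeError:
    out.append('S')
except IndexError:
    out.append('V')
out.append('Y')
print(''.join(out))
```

Execution trace: 'P' (try body) → 'E' (inner try body) → 'M' (inner try body, no exception) → 'B' (try body, no exception) → 'Y' (after the try/except). Output: PEMBY

Answer: PEMBY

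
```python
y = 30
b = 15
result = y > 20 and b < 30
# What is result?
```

Trace:
`y = 30` → y = 30
`b = 15` → b = 15
`result = y > 20 and b < 30` → result = True
So result = True

Answer: True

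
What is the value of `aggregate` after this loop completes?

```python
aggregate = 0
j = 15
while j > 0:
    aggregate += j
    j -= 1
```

Sum 15 down to 1
`aggregate` takes the values: 0 → 15 → 29 → 42 → 54 → 65 → 75 → 84 → 92 → 99 → 105 → 110 → 114 → 117 → 119 → 120

Answer: 120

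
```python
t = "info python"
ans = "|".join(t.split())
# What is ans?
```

Trace:
`t = "info python"` → t = 'info python'
`ans = "|".join(t.split())` → ans = 'info|python'
So ans = 'info|python'

Answer: 'info|python'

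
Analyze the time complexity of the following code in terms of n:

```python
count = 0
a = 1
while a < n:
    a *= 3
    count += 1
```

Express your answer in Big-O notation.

Each loop level contributes: log n. Multiplying the contributions gives O(log n).

Answer: O(log n)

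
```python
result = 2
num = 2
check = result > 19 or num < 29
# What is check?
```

Trace:
`result = 2` → result = 2
`num = 2` → num = 2
`check = result > 19 or num < 29` → check = True
So check = True

Answer: True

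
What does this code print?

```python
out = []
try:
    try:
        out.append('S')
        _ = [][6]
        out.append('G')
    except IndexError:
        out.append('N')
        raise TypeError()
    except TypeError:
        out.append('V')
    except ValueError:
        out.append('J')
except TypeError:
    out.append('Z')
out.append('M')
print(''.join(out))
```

Execution trace: 'S' (try body) → 'N' (except IndexError) → 'Z' (outer except TypeError) → 'M' (after the try/except). Output: SNZM

Answer: SNZM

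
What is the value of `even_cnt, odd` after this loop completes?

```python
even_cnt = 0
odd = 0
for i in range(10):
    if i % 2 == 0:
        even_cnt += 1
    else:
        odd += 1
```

Count evens and odds in range(10)
`even_cnt, odd` takes the values: (0, 0) → (1, 0) → (1, 1) → (2, 1) → (2, 2) → (3, 2) → (3, 3) → (4, 3) → (4, 4) → (5, 4) → (5, 5)

Answer: 5, 5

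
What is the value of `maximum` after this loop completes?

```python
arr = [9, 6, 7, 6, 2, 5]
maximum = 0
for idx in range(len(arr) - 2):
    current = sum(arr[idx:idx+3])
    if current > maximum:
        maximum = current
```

Max sum of 3-element window in [9, 6, 7, 6, 2, 5]
`maximum` takes the values: 0 → 22

Answer: 22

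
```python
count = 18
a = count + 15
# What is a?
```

Trace:
`count = 18` → count = 18
`a = count + 15` → a = 33
So a = 33

Answer: 33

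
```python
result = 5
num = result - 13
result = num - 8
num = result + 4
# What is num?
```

Trace:
`result = 5` → result = 5
`num = result - 13` → num = -8
`result = num - 8` → result = -16
`num = result + 4` → num = -12
So num = -12

Answer: -12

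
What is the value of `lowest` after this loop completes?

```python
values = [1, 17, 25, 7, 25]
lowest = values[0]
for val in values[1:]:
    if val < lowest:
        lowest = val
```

Minimum of [1, 17, 25, 7, 25]
`lowest` takes the values: 1

Answer: 1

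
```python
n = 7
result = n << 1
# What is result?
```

Trace:
`n = 7` → n = 7
`result = n << 1` → result = 14
So result = 14

Answer: 14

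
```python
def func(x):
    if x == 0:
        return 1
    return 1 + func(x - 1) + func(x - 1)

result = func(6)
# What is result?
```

func(x) = 1 + 2·func(x-1), func(0)=1. Closed form: (1+1)·2^6 - 1 = 127.

Answer: 127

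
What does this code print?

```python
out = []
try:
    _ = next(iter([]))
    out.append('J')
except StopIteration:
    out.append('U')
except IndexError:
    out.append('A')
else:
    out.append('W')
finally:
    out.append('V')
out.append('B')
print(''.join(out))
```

Execution trace: 'U' (except StopIteration) → 'V' (finally) → 'B' (after the try/except). Output: UVB

Answer: UVB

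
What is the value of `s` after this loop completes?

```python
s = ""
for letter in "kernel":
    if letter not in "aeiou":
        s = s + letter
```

Remove vowels from 'kernel'
`s` takes the values: "" → "k" → "kr" → "krn" → "krnl"

Answer: "krnl"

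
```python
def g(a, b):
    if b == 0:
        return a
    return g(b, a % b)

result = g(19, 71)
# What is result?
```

g(19, 71) -> g(71, 19) -> g(19, 14) -> g(14, 5) -> g(5, 4) -> g(4, 1) -> g(1, 0) -> 1

Answer: 1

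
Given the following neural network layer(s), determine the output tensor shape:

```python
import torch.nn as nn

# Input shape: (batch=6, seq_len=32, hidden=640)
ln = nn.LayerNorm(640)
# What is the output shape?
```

Input: (6, 32, 640) -> Output: (6, 32, 640)

Answer: (6, 32, 640)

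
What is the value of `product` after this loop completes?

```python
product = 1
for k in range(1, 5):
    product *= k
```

4! = 24
`product` takes the values: 1 → 2 → 6 → 24

Answer: 24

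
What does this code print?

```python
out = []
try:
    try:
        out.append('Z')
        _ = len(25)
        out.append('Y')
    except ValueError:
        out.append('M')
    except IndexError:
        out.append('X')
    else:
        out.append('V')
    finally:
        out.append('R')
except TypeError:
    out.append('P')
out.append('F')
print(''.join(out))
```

Execution trace: 'Z' (try body) → 'R' (finally) → 'P' (outer except TypeError) → 'F' (after the try/except). Output: ZRPF

Answer: ZRPF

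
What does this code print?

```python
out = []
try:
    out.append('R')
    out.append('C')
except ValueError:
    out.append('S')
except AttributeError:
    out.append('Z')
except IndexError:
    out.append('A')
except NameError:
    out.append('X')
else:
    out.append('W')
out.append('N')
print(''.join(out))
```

Execution trace: 'R' (try body) → 'C' (try body, no exception) → 'W' (else) → 'N' (after the try/except). Output: RCWN

Answer: RCWN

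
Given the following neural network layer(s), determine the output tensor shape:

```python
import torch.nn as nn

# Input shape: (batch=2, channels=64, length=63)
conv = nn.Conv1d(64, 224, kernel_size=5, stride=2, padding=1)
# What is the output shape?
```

Input: (2, 64, 63) -> Output: (2, 224, 31)

Answer: (2, 224, 31)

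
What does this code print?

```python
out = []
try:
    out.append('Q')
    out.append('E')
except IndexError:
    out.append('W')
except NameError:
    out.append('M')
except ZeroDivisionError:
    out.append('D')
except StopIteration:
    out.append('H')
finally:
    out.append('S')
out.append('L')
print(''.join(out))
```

Execution trace: 'Q' (try body) → 'E' (try body, no exception) → 'S' (finally) → 'L' (after the try/except). Output: QESL

Answer: QESL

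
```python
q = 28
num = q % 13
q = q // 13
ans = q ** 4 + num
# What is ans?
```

Trace:
`q = 28` → q = 28
`num = q % 13` → num = 2
`q = q // 13` → q = 2
`ans = q ** 4 + num` → ans = 18
So ans = 18

Answer: 18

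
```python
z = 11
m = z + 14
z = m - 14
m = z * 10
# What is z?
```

Trace:
`z = 11` → z = 11
`m = z + 14` → m = 25
`z = m - 14` → z = 11
`m = z * 10` → m = 110
So z = 11

Answer: 11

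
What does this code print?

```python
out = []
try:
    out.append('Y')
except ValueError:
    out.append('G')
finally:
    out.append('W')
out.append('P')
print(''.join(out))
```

Execution trace: 'Y' (try body, no exception) → 'W' (finally) → 'P' (after the try/except). Output: YWP

Answer: YWP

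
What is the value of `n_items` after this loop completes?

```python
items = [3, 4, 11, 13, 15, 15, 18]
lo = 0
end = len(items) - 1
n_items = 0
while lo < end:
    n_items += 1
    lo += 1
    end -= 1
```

Iterations until pointers meet (list length 7)
`n_items` takes the values: 0 → 1 → 2 → 3

Answer: 3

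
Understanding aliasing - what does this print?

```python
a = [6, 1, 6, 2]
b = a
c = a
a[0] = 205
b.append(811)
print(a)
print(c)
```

Key concept: multiple aliases.
Step by step:
`a = [6, 1, 6, 2]` → a = [6, 1, 6, 2]
`b = a` → b = [6, 1, 6, 2] (same object as a)
`c = a` → c = [6, 1, 6, 2] (same object as a, b)
`a[0] = 205` → a = [205, 1, 6, 2] (same object as b, c); b = [205, 1, 6, 2] (same object as a, c); c = [205, 1, 6, 2] (same object as a, b)
`b.append(811)` → a = [205, 1, 6, 2, 811] (same object as b, c); b = [205, 1, 6, 2, 811] (same object as a, c); c = [205, 1, 6, 2, 811] (same object as a, b)
`print(a)` → prints [205, 1, 6, 2, 811]
`print(c)` → prints [205, 1, 6, 2, 811]

Answer:
[205, 1, 6, 2, 811]
[205, 1, 6, 2, 811]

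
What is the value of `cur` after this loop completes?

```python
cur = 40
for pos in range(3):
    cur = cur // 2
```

Halve 3 times: 40 // 2^3 = 5
`cur` takes the values: 40 → 20 → 10 → 5

Answer: 5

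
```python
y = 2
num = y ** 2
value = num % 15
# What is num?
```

Trace:
`y = 2` → y = 2
`num = y ** 2` → num = 4
`value = num % 15` → value = 4
So num = 4

Answer: 4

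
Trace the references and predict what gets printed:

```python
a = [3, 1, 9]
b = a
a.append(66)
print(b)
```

Key concept: basic list aliasing.
Step by step:
`a = [3, 1, 9]` → a = [3, 1, 9]
`b = a` → b = [3, 1, 9] (same object as a)
`a.append(66)` → a = [3, 1, 9, 66] (same object as b); b = [3, 1, 9, 66] (same object as a)
`print(b)` → prints [3, 1, 9, 66]

Answer: [3, 1, 9, 66]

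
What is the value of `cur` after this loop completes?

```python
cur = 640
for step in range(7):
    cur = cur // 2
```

Halve 7 times: 640 // 2^7 = 5
`cur` takes the values: 640 → 320 → 160 → 80 → 40 → 20 → 10 → 5

Answer: 5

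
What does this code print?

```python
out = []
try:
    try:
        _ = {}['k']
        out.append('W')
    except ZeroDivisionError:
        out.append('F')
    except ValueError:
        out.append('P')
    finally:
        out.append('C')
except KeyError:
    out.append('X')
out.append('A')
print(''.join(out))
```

Execution trace: 'C' (finally) → 'X' (outer except KeyError) → 'A' (after the try/except). Output: CXA

Answer: CXA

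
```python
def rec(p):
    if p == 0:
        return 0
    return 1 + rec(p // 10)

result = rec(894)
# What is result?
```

Count of digits of 894: 3

Answer: 3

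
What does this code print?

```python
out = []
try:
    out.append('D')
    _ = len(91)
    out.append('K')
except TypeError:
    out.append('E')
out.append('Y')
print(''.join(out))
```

Execution trace: 'D' (try body) → 'E' (except TypeError) → 'Y' (after the try/except). Output: DEY

Answer: DEY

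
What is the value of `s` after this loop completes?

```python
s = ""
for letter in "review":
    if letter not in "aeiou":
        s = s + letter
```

Remove vowels from 'review'
`s` takes the values: "" → "r" → "rv" → "rvw"

Answer: "rvw"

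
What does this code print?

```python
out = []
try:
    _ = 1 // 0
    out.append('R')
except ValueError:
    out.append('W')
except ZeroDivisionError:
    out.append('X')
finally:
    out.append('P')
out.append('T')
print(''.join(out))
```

Execution trace: 'X' (except ZeroDivisionError) → 'P' (finally) → 'T' (after the try/except). Output: XPT

Answer: XPT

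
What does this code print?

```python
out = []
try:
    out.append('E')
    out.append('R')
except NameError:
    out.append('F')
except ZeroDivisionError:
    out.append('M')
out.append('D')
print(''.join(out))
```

Execution trace: 'E' (try body) → 'R' (try body, no exception) → 'D' (after the try/except). Output: ERD

Answer: ERD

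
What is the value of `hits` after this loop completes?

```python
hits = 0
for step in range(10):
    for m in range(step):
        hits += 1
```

Triangle number: 0+1+2+...+9
`hits` takes the values: 0 → 1 → 2 → 3 → 4 → 5 → 6 → 7 → 8 → 9 → 10 → 11 → 12 → 13 → 14 → 15 → 16 → 17 → 18 → 19 → 20 → 21 → 22 → 23 → 24 → 25 → 26 → 27 → 28 → 29 → … → 41 → 42 → 43 → 44 → 45

Answer: 45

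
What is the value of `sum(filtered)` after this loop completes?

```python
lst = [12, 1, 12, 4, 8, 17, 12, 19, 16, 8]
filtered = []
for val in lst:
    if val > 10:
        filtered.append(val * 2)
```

Sum of doubled values > 10
`filtered` takes the values: [] → [24] → [24, 24] → [24, 24, 34] → [24, 24, 34, 24] → [24, 24, 34, 24, 38] → [24, 24, 34, 24, 38, 32]
So `sum(filtered)` = 176

Answer: 176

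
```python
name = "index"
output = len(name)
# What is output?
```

Trace:
`name = "index"` → name = 'index'
`output = len(name)` → output = 5
So output = 5

Answer: 5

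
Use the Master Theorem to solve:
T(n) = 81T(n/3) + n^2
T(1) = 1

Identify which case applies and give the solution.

a=81, b=3, f(n)=n^2. log_3(81) = 4. Since c=2 < 4, Case 1 applies: T(n) = Θ(n^log_b(a)) = O(n^4).

Answer: O(n^4) - Case 1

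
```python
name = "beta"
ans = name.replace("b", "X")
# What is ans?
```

Trace:
`name = "beta"` → name = 'beta'
`ans = name.replace("b", "X")` → ans = 'Xeta'
So ans = 'Xeta'

Answer: 'Xeta'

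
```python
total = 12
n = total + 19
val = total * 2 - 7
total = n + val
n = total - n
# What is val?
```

Trace:
`total = 12` → total = 12
`n = total + 19` → n = 31
`val = total * 2 - 7` → val = 17
`total = n + val` → total = 48
`n = total - n` → n = 17
So val = 17

Answer: 17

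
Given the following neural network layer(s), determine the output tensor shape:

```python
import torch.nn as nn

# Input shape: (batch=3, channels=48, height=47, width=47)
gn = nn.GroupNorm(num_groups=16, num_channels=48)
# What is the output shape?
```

Input: (3, 48, 47, 47) -> Output: (3, 48, 47, 47)

Answer: (3, 48, 47, 47)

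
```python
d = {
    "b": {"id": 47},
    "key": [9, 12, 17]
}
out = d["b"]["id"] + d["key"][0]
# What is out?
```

Trace:
`d = { ...` → d = {'b': {'id': 47}, 'key': [9, 12, 17]}
`out = d["b"]["id"] + d["key"][0]` → out = 56
So out = 56

Answer: 56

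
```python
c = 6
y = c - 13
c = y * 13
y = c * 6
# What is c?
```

Trace:
`c = 6` → c = 6
`y = c - 13` → y = -7
`c = y * 13` → c = -91
`y = c * 6` → y = -546
So c = -91

Answer: -91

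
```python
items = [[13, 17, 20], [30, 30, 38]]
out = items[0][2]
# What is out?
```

Trace:
`items = [[13, 17, 20], [30, 30, 38]]` → items = [[13, 17, 20], [30, 30, 38]]
`out = items[0][2]` → out = 20
So out = 20

Answer: 20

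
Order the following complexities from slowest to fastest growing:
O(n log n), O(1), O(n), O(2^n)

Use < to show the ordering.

Ordered by growth rate: O(1) < O(n) < O(n log n) < O(2^n)

Answer: O(1) < O(n) < O(n log n) < O(2^n)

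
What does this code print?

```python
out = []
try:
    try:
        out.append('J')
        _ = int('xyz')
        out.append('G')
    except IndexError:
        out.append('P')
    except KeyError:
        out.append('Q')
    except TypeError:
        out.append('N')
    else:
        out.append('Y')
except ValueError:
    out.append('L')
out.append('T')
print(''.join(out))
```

Execution trace: 'J' (try body) → 'L' (outer except ValueError) → 'T' (after the try/except). Output: JLT

Answer: JLT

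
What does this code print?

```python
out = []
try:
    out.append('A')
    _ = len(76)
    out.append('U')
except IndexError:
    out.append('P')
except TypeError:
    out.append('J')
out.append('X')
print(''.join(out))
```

Execution trace: 'A' (try body) → 'J' (except TypeError) → 'X' (after the try/except). Output: AJX

Answer: AJX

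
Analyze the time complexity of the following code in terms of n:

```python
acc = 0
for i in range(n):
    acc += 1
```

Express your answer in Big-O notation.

Each loop level contributes: n. Multiplying the contributions gives O(n).

Answer: O(n)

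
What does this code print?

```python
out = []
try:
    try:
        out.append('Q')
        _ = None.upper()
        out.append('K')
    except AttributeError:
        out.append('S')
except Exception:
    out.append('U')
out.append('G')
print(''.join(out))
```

Execution trace: 'Q' (inner try body) → 'S' (inner except AttributeError) → 'G' (after the try/except). Output: QSG

Answer: QSG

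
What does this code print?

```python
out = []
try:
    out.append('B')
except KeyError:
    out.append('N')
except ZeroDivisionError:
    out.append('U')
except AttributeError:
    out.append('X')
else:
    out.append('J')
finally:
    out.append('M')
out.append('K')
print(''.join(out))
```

Execution trace: 'B' (try body, no exception) → 'J' (else) → 'M' (finally) → 'K' (after the try/except). Output: BJMK

Answer: BJMK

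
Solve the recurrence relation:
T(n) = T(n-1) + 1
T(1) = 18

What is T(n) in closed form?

Unrolling: T(n) = T(1) + 1·(n-1) = 18 + 1(n-1) = n + 17.

Answer: T(n) = n + 17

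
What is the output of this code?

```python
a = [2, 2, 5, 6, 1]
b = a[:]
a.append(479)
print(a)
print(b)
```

Key concept: slice [:] creates copy.
Step by step:
`a = [2, 2, 5, 6, 1]` → a = [2, 2, 5, 6, 1]
`b = a[:]` → b = [2, 2, 5, 6, 1]
`a.append(479)` → a = [2, 2, 5, 6, 1, 479]
`print(a)` → prints [2, 2, 5, 6, 1, 479]
`print(b)` → prints [2, 2, 5, 6, 1]

Answer:
[2, 2, 5, 6, 1, 479]
[2, 2, 5, 6, 1]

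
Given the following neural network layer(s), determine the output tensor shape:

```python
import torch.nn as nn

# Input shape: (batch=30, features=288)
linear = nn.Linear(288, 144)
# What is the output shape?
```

Input: (30, 288) -> Output: (30, 144)

Answer: (30, 144)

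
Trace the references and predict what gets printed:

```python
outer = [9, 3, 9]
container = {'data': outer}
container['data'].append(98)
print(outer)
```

Key concept: dict holds reference to list.
Step by step:
`outer = [9, 3, 9]` → outer = [9, 3, 9]
`container = {'data': outer}` → container = {'data': [9, 3, 9]}
`container['data'].append(98)` → outer = [9, 3, 9, 98]; container = {'data': [9, 3, 9, 98]}
`print(outer)` → prints [9, 3, 9, 98]

Answer: [9, 3, 9, 98]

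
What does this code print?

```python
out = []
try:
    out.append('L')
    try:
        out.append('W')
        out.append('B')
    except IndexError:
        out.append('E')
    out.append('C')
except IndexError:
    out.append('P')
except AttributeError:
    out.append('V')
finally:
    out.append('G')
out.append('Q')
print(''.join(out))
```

Execution trace: 'L' (try body) → 'W' (inner try body) → 'B' (inner try body, no exception) → 'C' (try body, no exception) → 'G' (finally) → 'Q' (after the try/except). Output: LWBCGQ

Answer: LWBCGQ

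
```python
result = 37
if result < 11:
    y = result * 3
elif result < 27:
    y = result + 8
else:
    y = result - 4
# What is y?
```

Trace:
`result = 37` → result = 37
`if result < 11: ...` → result < 11 is False, result < 27 is False, take else branch → y = 33
So y = 33

Answer: 33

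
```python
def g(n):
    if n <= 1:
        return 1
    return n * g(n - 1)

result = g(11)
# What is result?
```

g(11) = 11 * 10 * 9 * 8 * 7 * 6 * 5 * 4 * 3 * 2 * 1 = 39916800

Answer: 39916800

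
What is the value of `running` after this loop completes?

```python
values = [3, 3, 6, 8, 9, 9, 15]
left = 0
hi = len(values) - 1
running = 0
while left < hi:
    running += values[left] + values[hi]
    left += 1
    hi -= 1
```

Sum of pairs from ends
`running` takes the values: 0 → 18 → 30 → 45

Answer: 45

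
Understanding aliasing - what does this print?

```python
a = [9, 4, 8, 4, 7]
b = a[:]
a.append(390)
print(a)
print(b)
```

Key concept: slice [:] creates copy.
Step by step:
`a = [9, 4, 8, 4, 7]` → a = [9, 4, 8, 4, 7]
`b = a[:]` → b = [9, 4, 8, 4, 7]
`a.append(390)` → a = [9, 4, 8, 4, 7, 390]
`print(a)` → prints [9, 4, 8, 4, 7, 390]
`print(b)` → prints [9, 4, 8, 4, 7]

Answer:
[9, 4, 8, 4, 7, 390]
[9, 4, 8, 4, 7]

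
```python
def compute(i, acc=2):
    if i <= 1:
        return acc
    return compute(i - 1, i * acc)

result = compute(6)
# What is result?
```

Accumulator trace (n, acc): (6, 2) -> (5, 12) -> (4, 60) -> (3, 240) -> (2, 720) -> (1, 1440) -> return 1440

Answer: 1440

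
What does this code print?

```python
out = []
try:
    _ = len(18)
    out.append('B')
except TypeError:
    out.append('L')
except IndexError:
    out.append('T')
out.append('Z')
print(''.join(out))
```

Execution trace: 'L' (except TypeError) → 'Z' (after the try/except). Output: LZ

Answer: LZ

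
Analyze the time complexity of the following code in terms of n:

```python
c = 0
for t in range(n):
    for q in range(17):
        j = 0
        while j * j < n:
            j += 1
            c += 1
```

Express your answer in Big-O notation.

Each loop level contributes: n × 1 × √n. Multiplying the contributions gives O(n√n).

Answer: O(n√n)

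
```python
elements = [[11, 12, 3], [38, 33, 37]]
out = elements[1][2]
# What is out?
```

Trace:
`elements = [[11, 12, 3], [38, 33, 37]]` → elements = [[11, 12, 3], [38, 33, 37]]
`out = elements[1][2]` → out = 37
So out = 37

Answer: 37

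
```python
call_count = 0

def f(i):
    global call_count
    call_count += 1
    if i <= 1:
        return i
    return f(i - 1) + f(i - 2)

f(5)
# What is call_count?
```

Calls(i) = 1 + Calls(i-1) + Calls(i-2); Calls(0)=Calls(1)=1. For i=5 this gives 15.

Answer: 15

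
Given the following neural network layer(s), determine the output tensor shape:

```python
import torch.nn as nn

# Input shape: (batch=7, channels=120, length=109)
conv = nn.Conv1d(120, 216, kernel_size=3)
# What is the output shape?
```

Input: (7, 120, 109) -> Output: (7, 216, 107)

Answer: (7, 216, 107)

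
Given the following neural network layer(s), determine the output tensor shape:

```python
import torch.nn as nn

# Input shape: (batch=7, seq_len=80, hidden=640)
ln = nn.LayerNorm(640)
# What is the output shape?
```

Input: (7, 80, 640) -> Output: (7, 80, 640)

Answer: (7, 80, 640)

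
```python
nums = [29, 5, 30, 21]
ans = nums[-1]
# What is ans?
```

Trace:
`nums = [29, 5, 30, 21]` → nums = [29, 5, 30, 21]
`ans = nums[-1]` → ans = 21
So ans = 21

Answer: 21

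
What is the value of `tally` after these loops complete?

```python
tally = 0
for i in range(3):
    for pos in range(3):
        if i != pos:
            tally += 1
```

3² - 3 (exclude diagonal)
`tally` takes the values: 0 → 1 → 2 → 3 → 4 → 5 → 6

Answer: 6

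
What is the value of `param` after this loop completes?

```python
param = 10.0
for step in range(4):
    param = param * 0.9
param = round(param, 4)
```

Exponential decay: 10.0 * 0.9^4
`param` takes the values: 10.0 → 9.0 → 8.1 → 7.29 → 6.561

Answer: 6.561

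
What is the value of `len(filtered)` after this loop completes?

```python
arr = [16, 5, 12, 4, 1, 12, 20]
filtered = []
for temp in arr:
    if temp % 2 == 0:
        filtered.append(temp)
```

Count even numbers in [16, 5, 12, 4, 1, 12, 20]
`filtered` takes the values: [] → [16] → [16, 12] → [16, 12, 4] → [16, 12, 4, 12] → [16, 12, 4, 12, 20]
So `len(filtered)` = 5

Answer: 5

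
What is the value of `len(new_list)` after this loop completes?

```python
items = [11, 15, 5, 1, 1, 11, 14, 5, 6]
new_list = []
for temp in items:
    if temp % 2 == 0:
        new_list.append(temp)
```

Count even numbers in [11, 15, 5, 1, 1, 11, 14, 5, 6]
`new_list` takes the values: [] → [14] → [14, 6]
So `len(new_list)` = 2

Answer: 2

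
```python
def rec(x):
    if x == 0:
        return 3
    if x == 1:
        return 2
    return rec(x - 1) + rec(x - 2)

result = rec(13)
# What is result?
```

Build up from base cases: rec(0)=3, rec(1)=2, rec(2)=5, rec(3)=7, rec(4)=12, rec(5)=19, rec(6)=31, ..., rec(13)=898

Answer: 898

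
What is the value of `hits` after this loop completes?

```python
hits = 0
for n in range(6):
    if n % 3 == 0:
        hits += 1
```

Count numbers divisible by 3 in range(6)
`hits` takes the values: 0 → 1 → 2

Answer: 2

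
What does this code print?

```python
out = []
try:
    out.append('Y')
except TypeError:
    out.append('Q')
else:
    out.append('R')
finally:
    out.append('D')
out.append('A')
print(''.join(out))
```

Execution trace: 'Y' (try body, no exception) → 'R' (else) → 'D' (finally) → 'A' (after the try/except). Output: YRDA

Answer: YRDA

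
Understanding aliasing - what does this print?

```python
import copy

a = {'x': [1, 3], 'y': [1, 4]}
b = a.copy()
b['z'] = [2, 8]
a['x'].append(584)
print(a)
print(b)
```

Key concept: shallow copy of dict with mutable values.
Step by step:
`a = {'x': [1, 3], 'y': [1, 4]}` → a = {'x': [1, 3], 'y': [1, 4]}
`b = a.copy()` → b = {'x': [1, 3], 'y': [1, 4]}
`b['z'] = [2, 8]` → b = {'x': [1, 3], 'y': [1, 4], 'z': [2, 8]}
`a['x'].append(584)` → a = {'x': [1, 3, 584], 'y': [1, 4]}; b = {'x': [1, 3, 584], 'y': [1, 4], 'z': [2, 8]}
`print(a)` → prints {'x': [1, 3, 584], 'y': [1, 4]}
`print(b)` → prints {'x': [1, 3, 584], 'y': [1, 4], 'z': [2, 8]}

Answer:
{'x': [1, 3, 584], 'y': [1, 4]}
{'x': [1, 3, 584], 'y': [1, 4], 'z': [2, 8]}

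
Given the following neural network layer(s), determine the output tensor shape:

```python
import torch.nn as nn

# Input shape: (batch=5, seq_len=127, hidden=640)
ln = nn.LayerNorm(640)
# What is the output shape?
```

Input: (5, 127, 640) -> Output: (5, 127, 640)

Answer: (5, 127, 640)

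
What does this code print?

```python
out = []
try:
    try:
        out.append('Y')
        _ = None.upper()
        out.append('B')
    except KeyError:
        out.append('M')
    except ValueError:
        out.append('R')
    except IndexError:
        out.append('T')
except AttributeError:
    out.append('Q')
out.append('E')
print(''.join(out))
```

Execution trace: 'Y' (try body) → 'Q' (outer except AttributeError) → 'E' (after the try/except). Output: YQE

Answer: YQE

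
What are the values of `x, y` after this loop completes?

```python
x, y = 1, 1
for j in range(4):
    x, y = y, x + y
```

Fibonacci: after 4 iterations
`x, y` takes the values: (1, 1) → (1, 2) → (2, 3) → (3, 5) → (5, 8)

Answer: 5, 8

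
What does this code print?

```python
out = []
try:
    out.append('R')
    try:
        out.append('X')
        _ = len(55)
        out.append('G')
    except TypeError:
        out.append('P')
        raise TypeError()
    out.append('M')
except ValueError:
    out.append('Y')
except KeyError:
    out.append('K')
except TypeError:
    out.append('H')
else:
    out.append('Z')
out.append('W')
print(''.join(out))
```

Execution trace: 'R' (try body) → 'X' (inner try body) → 'P' (inner except TypeError) → 'H' (except TypeError) → 'W' (after the try/except). Output: RXPHW

Answer: RXPHW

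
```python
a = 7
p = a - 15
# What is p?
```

Trace:
`a = 7` → a = 7
`p = a - 15` → p = -8
So p = -8

Answer: -8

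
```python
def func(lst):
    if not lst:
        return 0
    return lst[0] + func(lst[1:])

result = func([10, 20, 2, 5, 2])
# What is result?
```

10 + 20 + 2 + 5 + 2 + 0 = 39

Answer: 39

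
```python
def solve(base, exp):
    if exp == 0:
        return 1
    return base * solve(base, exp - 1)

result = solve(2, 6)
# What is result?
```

solve(2, 6) = 2 * 2 * 2 * 2 * 2 * 2 = 64

Answer: 64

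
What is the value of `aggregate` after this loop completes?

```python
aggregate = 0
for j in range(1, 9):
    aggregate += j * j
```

Sum of squares 1² to 8² = 204
`aggregate` takes the values: 0 → 1 → 5 → 14 → 30 → 55 → 91 → 140 → 204

Answer: 204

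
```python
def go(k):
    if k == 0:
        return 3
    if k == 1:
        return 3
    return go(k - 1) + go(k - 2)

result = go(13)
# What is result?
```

Build up from base cases: go(0)=3, go(1)=3, go(2)=6, go(3)=9, go(4)=15, go(5)=24, go(6)=39, ..., go(13)=1131

Answer: 1131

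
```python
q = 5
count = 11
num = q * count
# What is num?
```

Trace:
`q = 5` → q = 5
`count = 11` → count = 11
`num = q * count` → num = 55
So num = 55

Answer: 55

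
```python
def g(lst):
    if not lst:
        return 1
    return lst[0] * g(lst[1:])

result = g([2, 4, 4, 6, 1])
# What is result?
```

Product over [2, 4, 4, 6, 1] = 2 * 4 * 4 * 6 * 1 = 192

Answer: 192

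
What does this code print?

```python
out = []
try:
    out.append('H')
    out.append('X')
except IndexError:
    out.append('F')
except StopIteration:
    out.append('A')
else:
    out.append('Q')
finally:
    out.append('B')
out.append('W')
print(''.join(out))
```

Execution trace: 'H' (try body) → 'X' (try body, no exception) → 'Q' (else) → 'B' (finally) → 'W' (after the try/except). Output: HXQBW

Answer: HXQBW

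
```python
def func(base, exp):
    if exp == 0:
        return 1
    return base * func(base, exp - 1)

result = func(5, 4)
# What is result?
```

func(5, 4) = 5 * 5 * 5 * 5 = 625

Answer: 625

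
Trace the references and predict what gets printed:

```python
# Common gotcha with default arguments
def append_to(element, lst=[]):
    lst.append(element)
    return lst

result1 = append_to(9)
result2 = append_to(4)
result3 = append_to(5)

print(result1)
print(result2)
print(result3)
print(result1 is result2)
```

Key concept: mutable default argument gotcha.
Step by step:
`result1 = append_to(9)` → result1 = [9]
`result2 = append_to(4)` → result1 = [9, 4] (same object as result2); result2 = [9, 4] (same object as result1)
`result3 = append_to(5)` → result1 = [9, 4, 5] (same object as result2, result3); result2 = [9, 4, 5] (same object as result1, result3); result3 = [9, 4, 5] (same object as result1, result2)
`print(result1)` → prints [9, 4, 5]
`print(result2)` → prints [9, 4, 5]
`print(result3)` → prints [9, 4, 5]
`print(result1 is result2)` → prints True

Answer:
[9, 4, 5]
[9, 4, 5]
[9, 4, 5]
True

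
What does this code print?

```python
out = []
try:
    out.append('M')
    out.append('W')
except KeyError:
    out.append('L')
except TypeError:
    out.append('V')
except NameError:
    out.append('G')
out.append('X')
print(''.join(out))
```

Execution trace: 'M' (try body) → 'W' (try body, no exception) → 'X' (after the try/except). Output: MWX

Answer: MWX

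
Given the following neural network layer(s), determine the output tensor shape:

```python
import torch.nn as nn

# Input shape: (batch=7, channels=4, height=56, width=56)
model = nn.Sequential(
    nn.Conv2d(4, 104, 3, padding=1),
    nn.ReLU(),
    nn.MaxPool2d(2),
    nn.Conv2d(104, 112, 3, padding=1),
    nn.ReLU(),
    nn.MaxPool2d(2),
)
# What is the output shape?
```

Input: (7, 4, 56, 56) -> after first Conv2d: (7, 104, 56, 56) -> after first MaxPool2d: (7, 104, 28, 28) -> after second Conv2d: (7, 112, 28, 28) -> Output: (7, 112, 14, 14)

Answer: (7, 112, 14, 14)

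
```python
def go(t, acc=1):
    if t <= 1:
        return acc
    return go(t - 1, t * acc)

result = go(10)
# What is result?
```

Accumulator trace (n, acc): (10, 1) -> (9, 10) -> (8, 90) -> (7, 720) -> (6, 5040) -> (5, 30240) -> (4, 151200) -> (3, 604800) -> (2, 1814400) -> (1, 3628800) -> return 3628800

Answer: 3628800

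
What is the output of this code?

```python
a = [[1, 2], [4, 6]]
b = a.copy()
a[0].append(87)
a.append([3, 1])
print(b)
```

Key concept: shallow copy with nested lists.
Step by step:
`a = [[1, 2], [4, 6]]` → a = [[1, 2], [4, 6]]
`b = a.copy()` → b = [[1, 2], [4, 6]]
`a[0].append(87)` → a = [[1, 2, 87], [4, 6]]; b = [[1, 2, 87], [4, 6]]
`a.append([3, 1])` → a = [[1, 2, 87], [4, 6], [3, 1]]
`print(b)` → prints [[1, 2, 87], [4, 6]]

Answer: [[1, 2, 87], [4, 6]]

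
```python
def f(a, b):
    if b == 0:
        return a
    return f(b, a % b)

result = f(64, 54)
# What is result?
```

f(64, 54) -> f(54, 10) -> f(10, 4) -> f(4, 2) -> f(2, 0) -> 2

Answer: 2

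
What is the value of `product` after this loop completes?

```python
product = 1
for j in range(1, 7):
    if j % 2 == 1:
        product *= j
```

Product of odd numbers 1 to 6
`product` takes the values: 1 → 3 → 15

Answer: 15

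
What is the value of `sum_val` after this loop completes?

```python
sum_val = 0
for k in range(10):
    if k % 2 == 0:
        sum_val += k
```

Sum of even numbers 0 to 9
`sum_val` takes the values: 0 → 2 → 6 → 12 → 20

Answer: 20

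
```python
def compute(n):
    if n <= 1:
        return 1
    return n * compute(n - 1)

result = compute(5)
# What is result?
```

compute(5) = 5 * 4 * 3 * 2 * 1 = 120

Answer: 120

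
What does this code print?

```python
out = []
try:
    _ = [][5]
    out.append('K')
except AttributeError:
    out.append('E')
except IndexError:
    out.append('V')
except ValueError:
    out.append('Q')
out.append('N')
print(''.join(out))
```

Execution trace: 'V' (except IndexError) → 'N' (after the try/except). Output: VN

Answer: VN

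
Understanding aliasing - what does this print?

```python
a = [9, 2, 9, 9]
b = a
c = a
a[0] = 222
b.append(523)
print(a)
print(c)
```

Key concept: multiple aliases.
Step by step:
`a = [9, 2, 9, 9]` → a = [9, 2, 9, 9]
`b = a` → b = [9, 2, 9, 9] (same object as a)
`c = a` → c = [9, 2, 9, 9] (same object as a, b)
`a[0] = 222` → a = [222, 2, 9, 9] (same object as b, c); b = [222, 2, 9, 9] (same object as a, c); c = [222, 2, 9, 9] (same object as a, b)
`b.append(523)` → a = [222, 2, 9, 9, 523] (same object as b, c); b = [222, 2, 9, 9, 523] (same object as a, c); c = [222, 2, 9, 9, 523] (same object as a, b)
`print(a)` → prints [222, 2, 9, 9, 523]
`print(c)` → prints [222, 2, 9, 9, 523]

Answer:
[222, 2, 9, 9, 523]
[222, 2, 9, 9, 523]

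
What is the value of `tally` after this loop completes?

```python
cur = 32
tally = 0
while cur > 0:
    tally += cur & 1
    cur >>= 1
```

Count set bits in 32 (binary: 0b100000)
`tally` takes the values: 0 → 1

Answer: 1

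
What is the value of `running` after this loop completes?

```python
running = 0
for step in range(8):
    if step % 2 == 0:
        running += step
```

Sum of even numbers 0 to 7
`running` takes the values: 0 → 2 → 6 → 12

Answer: 12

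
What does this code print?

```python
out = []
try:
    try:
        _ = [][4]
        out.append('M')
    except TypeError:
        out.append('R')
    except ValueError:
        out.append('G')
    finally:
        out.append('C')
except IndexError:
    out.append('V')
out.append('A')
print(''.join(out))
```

Execution trace: 'C' (finally) → 'V' (outer except IndexError) → 'A' (after the try/except). Output: CVA

Answer: CVA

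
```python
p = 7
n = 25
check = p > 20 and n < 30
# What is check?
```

Trace:
`p = 7` → p = 7
`n = 25` → n = 25
`check = p > 20 and n < 30` → check = False
So check = False

Answer: False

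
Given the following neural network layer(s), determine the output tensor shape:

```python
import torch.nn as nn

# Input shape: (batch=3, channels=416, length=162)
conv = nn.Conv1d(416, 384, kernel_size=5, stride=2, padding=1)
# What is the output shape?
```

Input: (3, 416, 162) -> Output: (3, 384, 80)

Answer: (3, 384, 80)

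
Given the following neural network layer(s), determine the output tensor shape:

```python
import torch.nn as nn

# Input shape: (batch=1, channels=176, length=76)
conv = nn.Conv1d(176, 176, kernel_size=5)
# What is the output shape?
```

Input: (1, 176, 76) -> Output: (1, 176, 72)

Answer: (1, 176, 72)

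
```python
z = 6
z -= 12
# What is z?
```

Trace:
`z = 6` → z = 6
`z -= 12` → z = -6
So z = -6

Answer: -6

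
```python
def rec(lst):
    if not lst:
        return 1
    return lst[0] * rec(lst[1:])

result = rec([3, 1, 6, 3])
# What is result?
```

Product over [3, 1, 6, 3] = 3 * 1 * 6 * 3 = 54

Answer: 54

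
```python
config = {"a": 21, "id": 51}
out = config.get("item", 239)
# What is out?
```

Trace:
`config = {"a": 21, "id": 51}` → config = {'a': 21, 'id': 51}
`out = config.get("item", 239)` → out = 239
So out = 239

Answer: 239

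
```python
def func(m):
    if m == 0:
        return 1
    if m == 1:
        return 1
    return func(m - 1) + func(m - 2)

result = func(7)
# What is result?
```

Build up from base cases: func(0)=1, func(1)=1, func(2)=2, func(3)=3, func(4)=5, func(5)=8, func(6)=13, ..., func(7)=21

Answer: 21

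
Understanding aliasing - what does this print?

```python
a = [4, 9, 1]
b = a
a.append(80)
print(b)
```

Key concept: basic list aliasing.
Step by step:
`a = [4, 9, 1]` → a = [4, 9, 1]
`b = a` → b = [4, 9, 1] (same object as a)
`a.append(80)` → a = [4, 9, 1, 80] (same object as b); b = [4, 9, 1, 80] (same object as a)
`print(b)` → prints [4, 9, 1, 80]

Answer: [4, 9, 1, 80]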